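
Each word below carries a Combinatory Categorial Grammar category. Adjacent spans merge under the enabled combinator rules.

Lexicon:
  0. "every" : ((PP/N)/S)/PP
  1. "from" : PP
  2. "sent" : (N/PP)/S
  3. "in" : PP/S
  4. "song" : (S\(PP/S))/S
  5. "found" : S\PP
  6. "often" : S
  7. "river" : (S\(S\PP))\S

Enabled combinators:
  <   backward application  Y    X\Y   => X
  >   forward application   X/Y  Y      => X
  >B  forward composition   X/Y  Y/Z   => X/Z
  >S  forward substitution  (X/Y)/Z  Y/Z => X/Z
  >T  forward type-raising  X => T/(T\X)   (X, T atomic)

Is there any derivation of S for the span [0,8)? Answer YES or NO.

[0,8] S   <
  [0,4] PP/S   >S
    [0,2] (PP/N)/S   >
      [0,1] "every" : ((PP/N)/S)/PP
      [1,2] "from" : PP
    [2,4] N/S   >S
      [2,3] "sent" : (N/PP)/S
      [3,4] "in" : PP/S
  [4,8] S\(PP/S)   >
    [4,5] "song" : (S\(PP/S))/S
    [5,8] S   <
      [5,6] "found" : S\PP
      [6,8] S\(S\PP)   <
        [6,7] "often" : S
        [7,8] "river" : (S\(S\PP))\S

YES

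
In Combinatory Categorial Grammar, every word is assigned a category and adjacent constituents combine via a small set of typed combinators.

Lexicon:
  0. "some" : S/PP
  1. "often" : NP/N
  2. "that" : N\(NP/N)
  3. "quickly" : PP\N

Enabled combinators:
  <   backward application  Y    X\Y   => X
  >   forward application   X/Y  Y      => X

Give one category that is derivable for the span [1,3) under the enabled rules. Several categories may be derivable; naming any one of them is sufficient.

[0,4] S   >
  [0,1] "some" : S/PP
  [1,4] PP   <
    [1,3] N   <
      [1,2] "often" : NP/N
      [2,3] "that" : N\(NP/N)
    [3,4] "quickly" : PP\N

N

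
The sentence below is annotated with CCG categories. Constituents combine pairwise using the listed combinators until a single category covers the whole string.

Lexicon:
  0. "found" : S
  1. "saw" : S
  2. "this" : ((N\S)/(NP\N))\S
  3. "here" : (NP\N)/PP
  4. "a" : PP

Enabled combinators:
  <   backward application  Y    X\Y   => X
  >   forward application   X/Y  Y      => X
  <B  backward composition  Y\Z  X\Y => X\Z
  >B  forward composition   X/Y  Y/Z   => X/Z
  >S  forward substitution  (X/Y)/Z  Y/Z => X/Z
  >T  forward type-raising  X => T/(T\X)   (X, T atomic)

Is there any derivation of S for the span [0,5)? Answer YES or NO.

NO

S S ((N\S)/(NP\N))\S (NP\N)/PP PP
CKY chart[0,5] = {N, N/(N\N), N/(PP\PP), NP/(NP\N), PP/(PP\N), S/(S\N)}; S ∉ chart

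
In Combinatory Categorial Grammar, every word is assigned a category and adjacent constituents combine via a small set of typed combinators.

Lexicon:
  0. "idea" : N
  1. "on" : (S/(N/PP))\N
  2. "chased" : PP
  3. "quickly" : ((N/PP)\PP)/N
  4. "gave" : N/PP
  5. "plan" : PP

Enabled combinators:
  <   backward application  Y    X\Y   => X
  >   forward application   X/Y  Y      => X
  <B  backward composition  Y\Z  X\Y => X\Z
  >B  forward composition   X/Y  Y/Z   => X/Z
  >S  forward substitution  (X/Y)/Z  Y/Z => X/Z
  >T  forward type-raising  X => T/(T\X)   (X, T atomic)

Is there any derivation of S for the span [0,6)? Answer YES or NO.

[0,6] S   >
  [0,2] S/(N/PP)   <
    [0,1] "idea" : N
    [1,2] "on" : (S/(N/PP))\N
  [2,6] N/PP   <
    [2,3] "chased" : PP
    [3,6] (N/PP)\PP   >
      [3,4] "quickly" : ((N/PP)\PP)/N
      [4,6] N   >
        [4,5] "gave" : N/PP
        [5,6] "plan" : PP

YES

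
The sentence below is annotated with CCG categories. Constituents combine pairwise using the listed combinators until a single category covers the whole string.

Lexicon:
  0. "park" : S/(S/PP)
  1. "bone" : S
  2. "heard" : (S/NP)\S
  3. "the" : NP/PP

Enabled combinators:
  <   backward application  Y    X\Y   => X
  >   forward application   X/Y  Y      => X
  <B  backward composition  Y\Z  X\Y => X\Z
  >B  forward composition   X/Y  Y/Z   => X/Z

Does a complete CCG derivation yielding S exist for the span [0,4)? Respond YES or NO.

[0,4] S   >
  [0,1] "park" : S/(S/PP)
  [1,4] S/PP   >B
    [1,3] S/NP   <
      [1,2] "bone" : S
      [2,3] "heard" : (S/NP)\S
    [3,4] "the" : NP/PP

YES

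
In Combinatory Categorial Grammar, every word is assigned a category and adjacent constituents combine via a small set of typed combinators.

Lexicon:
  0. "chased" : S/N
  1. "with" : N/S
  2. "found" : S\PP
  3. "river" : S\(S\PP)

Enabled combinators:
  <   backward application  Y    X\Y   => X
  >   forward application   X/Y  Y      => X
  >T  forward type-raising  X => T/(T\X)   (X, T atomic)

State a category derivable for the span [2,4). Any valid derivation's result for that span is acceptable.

[0,4] S   >
  [0,1] "chased" : S/N
  [1,4] N   >
    [1,2] "with" : N/S
    [2,4] S   <
      [2,3] "found" : S\PP
      [3,4] "river" : S\(S\PP)

S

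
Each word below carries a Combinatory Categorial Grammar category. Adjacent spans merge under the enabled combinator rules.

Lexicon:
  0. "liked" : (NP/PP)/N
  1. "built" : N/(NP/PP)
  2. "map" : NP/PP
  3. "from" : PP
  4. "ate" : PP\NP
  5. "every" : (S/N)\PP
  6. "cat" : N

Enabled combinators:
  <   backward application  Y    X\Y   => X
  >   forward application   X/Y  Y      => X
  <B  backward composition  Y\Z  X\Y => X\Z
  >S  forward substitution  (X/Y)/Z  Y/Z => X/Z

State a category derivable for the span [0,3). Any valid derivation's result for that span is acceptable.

NP/PP

[0,7] S   >
  [0,6] S/N   <
    [0,5] PP   <
      [0,4] NP   >
        [0,3] NP/PP   >
          [0,1] "liked" : (NP/PP)/N
          [1,3] N   >
            [1,2] "built" : N/(NP/PP)
            [2,3] "map" : NP/PP
        [3,4] "from" : PP
      [4,5] "ate" : PP\NP
    [5,6] "every" : (S/N)\PP
  [6,7] "cat" : N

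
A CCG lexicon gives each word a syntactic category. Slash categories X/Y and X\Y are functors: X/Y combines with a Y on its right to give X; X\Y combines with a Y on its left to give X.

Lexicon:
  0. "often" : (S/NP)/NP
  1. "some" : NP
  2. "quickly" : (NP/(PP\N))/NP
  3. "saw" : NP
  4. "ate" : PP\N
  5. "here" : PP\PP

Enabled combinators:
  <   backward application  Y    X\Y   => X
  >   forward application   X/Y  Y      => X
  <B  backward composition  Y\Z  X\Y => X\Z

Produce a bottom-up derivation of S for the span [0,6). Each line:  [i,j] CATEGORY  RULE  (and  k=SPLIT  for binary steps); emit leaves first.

[0,6] S   >
  [0,2] S/NP   >
    [0,1] "often" : (S/NP)/NP
    [1,2] "some" : NP
  [2,6] NP   >
    [2,4] NP/(PP\N)   >
      [2,3] "quickly" : (NP/(PP\N))/NP
      [3,4] "saw" : NP
    [4,6] PP\N   <B
      [4,5] "ate" : PP\N
      [5,6] "here" : PP\PP

[0,1] (S/NP)/NP  lex  "often"
[1,2] NP  lex  "some"
[0,2] S/NP  >  k=1
[2,3] (NP/(PP\N))/NP  lex  "quickly"
[3,4] NP  lex  "saw"
[2,4] NP/(PP\N)  >  k=3
[4,5] PP\N  lex  "ate"
[5,6] PP\PP  lex  "here"
[4,6] PP\N  <B  k=5
[2,6] NP  >  k=4
[0,6] S  >  k=2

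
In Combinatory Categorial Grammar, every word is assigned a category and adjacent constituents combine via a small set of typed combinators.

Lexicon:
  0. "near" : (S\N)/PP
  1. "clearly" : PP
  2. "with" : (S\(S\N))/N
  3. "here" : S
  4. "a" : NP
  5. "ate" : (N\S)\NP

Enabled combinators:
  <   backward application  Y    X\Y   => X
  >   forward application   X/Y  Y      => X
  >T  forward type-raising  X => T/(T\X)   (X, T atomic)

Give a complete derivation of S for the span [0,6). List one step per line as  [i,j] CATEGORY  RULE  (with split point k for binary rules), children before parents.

[0,1] (S\N)/PP  lex  "near"
[1,2] PP  lex  "clearly"
[0,2] S\N  >  k=1
[2,3] (S\(S\N))/N  lex  "with"
[3,4] S  lex  "here"
[4,5] NP  lex  "a"
[5,6] (N\S)\NP  lex  "ate"
[4,6] N\S  <  k=5
[3,6] N  <  k=4
[2,6] S\(S\N)  >  k=3
[0,6] S  <  k=2

[0,6] S   <
  [0,2] S\N   >
    [0,1] "near" : (S\N)/PP
    [1,2] "clearly" : PP
  [2,6] S\(S\N)   >
    [2,3] "with" : (S\(S\N))/N
    [3,6] N   <
      [3,4] "here" : S
      [4,6] N\S   <
        [4,5] "a" : NP
        [5,6] "ate" : (N\S)\NP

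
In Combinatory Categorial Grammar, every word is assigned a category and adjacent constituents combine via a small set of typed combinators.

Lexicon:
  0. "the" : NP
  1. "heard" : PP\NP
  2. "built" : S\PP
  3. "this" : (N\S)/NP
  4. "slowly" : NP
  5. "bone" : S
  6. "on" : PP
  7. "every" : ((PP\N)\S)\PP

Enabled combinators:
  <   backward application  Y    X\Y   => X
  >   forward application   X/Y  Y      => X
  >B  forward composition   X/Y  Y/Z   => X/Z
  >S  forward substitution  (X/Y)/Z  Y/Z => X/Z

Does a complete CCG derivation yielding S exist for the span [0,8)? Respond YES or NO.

NO

NP PP\NP S\PP (N\S)/NP NP S PP ((PP\N)\S)\PP
CKY chart[0,8] = {PP}; S ∉ chart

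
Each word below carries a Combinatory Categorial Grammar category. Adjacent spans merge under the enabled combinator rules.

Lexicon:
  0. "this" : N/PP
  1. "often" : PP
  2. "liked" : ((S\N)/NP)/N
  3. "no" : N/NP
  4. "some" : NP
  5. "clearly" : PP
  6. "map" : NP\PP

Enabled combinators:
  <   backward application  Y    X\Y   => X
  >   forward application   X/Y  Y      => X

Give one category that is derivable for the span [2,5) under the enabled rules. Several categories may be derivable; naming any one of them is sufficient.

[0,7] S   <
  [0,2] N   >
    [0,1] "this" : N/PP
    [1,2] "often" : PP
  [2,7] S\N   >
    [2,5] (S\N)/NP   >
      [2,3] "liked" : ((S\N)/NP)/N
      [3,5] N   >
        [3,4] "no" : N/NP
        [4,5] "some" : NP
    [5,7] NP   <
      [5,6] "clearly" : PP
      [6,7] "map" : NP\PP

(S\N)/NP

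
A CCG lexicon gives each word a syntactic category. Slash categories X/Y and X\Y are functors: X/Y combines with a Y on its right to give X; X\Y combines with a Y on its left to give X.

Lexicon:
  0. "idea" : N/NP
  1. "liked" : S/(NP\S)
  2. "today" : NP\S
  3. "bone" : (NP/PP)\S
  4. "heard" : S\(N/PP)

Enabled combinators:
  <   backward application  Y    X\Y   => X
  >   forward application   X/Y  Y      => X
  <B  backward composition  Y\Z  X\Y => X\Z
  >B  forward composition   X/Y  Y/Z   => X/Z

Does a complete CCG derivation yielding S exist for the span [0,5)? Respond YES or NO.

YES

[0,5] S   <
  [0,4] N/PP   >B
    [0,1] "idea" : N/NP
    [1,4] NP/PP   <
      [1,3] S   >
        [1,2] "liked" : S/(NP\S)
        [2,3] "today" : NP\S
      [3,4] "bone" : (NP/PP)\S
  [4,5] "heard" : S\(N/PP)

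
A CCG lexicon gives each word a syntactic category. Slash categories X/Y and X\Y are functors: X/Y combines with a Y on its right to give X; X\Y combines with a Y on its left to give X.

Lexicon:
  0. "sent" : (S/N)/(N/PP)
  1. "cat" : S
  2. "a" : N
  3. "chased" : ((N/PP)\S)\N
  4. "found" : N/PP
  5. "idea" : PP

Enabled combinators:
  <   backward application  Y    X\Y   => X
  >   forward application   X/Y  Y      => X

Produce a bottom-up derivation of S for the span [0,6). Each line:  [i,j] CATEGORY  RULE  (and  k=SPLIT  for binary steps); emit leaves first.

[0,1] (S/N)/(N/PP)  lex  "sent"
[1,2] S  lex  "cat"
[2,3] N  lex  "a"
[3,4] ((N/PP)\S)\N  lex  "chased"
[2,4] (N/PP)\S  <  k=3
[1,4] N/PP  <  k=2
[0,4] S/N  >  k=1
[4,5] N/PP  lex  "found"
[5,6] PP  lex  "idea"
[4,6] N  >  k=5
[0,6] S  >  k=4

[0,6] S   >
  [0,4] S/N   >
    [0,1] "sent" : (S/N)/(N/PP)
    [1,4] N/PP   <
      [1,2] "cat" : S
      [2,4] (N/PP)\S   <
        [2,3] "a" : N
        [3,4] "chased" : ((N/PP)\S)\N
  [4,6] N   >
    [4,5] "found" : N/PP
    [5,6] "idea" : PP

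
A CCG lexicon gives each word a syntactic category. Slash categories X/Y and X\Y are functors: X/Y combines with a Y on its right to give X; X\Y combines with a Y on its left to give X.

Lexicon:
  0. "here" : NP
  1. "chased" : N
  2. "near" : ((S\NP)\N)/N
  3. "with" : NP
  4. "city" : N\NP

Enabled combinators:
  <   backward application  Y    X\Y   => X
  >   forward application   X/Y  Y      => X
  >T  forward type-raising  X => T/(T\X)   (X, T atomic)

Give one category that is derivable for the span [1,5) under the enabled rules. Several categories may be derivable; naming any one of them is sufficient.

S\NP

[0,5] S   <
  [0,1] "here" : NP
  [1,5] S\NP   <
    [1,2] "chased" : N
    [2,5] (S\NP)\N   >
      [2,3] "near" : ((S\NP)\N)/N
      [3,5] N   <
        [3,4] "with" : NP
        [4,5] "city" : N\NP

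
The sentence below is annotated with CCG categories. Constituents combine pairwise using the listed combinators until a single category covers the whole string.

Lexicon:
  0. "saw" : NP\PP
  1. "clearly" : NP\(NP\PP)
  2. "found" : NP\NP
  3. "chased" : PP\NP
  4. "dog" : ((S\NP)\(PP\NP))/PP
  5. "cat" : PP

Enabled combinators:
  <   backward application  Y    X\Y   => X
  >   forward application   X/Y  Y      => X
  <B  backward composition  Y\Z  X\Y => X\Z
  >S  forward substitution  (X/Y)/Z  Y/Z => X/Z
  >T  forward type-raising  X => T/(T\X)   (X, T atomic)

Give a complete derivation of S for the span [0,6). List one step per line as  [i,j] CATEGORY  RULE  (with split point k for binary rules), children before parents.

[0,6] S   <
  [0,2] NP   <
    [0,1] "saw" : NP\PP
    [1,2] "clearly" : NP\(NP\PP)
  [2,6] S\NP   <B
    [2,3] "found" : NP\NP
    [3,6] S\NP   <
      [3,4] "chased" : PP\NP
      [4,6] (S\NP)\(PP\NP)   >
        [4,5] "dog" : ((S\NP)\(PP\NP))/PP
        [5,6] "cat" : PP

[0,1] NP\PP  lex  "saw"
[1,2] NP\(NP\PP)  lex  "clearly"
[0,2] NP  <  k=1
[2,3] NP\NP  lex  "found"
[3,4] PP\NP  lex  "chased"
[4,5] ((S\NP)\(PP\NP))/PP  lex  "dog"
[5,6] PP  lex  "cat"
[4,6] (S\NP)\(PP\NP)  >  k=5
[3,6] S\NP  <  k=4
[2,6] S\NP  <B  k=3
[0,6] S  <  k=2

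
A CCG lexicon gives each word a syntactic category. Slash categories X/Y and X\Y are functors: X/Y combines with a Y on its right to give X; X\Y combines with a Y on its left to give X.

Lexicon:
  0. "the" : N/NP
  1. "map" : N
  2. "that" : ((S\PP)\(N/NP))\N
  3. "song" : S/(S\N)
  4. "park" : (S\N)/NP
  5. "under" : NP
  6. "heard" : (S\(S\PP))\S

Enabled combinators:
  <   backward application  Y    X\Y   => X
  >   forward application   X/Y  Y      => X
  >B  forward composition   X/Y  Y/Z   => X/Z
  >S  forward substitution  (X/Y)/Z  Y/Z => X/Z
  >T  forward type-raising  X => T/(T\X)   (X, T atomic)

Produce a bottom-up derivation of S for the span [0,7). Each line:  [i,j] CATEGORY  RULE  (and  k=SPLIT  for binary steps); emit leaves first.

[0,1] N/NP  lex  "the"
[1,2] N  lex  "map"
[2,3] ((S\PP)\(N/NP))\N  lex  "that"
[1,3] (S\PP)\(N/NP)  <  k=2
[0,3] S\PP  <  k=1
[3,4] S/(S\N)  lex  "song"
[4,5] (S\N)/NP  lex  "park"
[5,6] NP  lex  "under"
[4,6] S\N  >  k=5
[3,6] S  >  k=4
[6,7] (S\(S\PP))\S  lex  "heard"
[3,7] S\(S\PP)  <  k=6
[0,7] S  <  k=3

[0,7] S   <
  [0,3] S\PP   <
    [0,1] "the" : N/NP
    [1,3] (S\PP)\(N/NP)   <
      [1,2] "map" : N
      [2,3] "that" : ((S\PP)\(N/NP))\N
  [3,7] S\(S\PP)   <
    [3,6] S   >
      [3,4] "song" : S/(S\N)
      [4,6] S\N   >
        [4,5] "park" : (S\N)/NP
        [5,6] "under" : NP
    [6,7] "heard" : (S\(S\PP))\S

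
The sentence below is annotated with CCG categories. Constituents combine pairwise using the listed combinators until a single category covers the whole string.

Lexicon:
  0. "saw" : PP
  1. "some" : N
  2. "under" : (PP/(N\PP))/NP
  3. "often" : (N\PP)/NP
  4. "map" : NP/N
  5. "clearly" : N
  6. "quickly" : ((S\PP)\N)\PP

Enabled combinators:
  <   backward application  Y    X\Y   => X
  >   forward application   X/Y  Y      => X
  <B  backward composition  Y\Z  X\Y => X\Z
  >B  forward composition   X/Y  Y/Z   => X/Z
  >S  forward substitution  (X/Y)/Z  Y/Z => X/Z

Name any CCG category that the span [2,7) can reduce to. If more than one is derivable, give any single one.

(S\PP)\N

[0,7] S   <
  [0,1] "saw" : PP
  [1,7] S\PP   <
    [1,2] "some" : N
    [2,7] (S\PP)\N   <
      [2,6] PP   >
        [2,4] PP/NP   >S
          [2,3] "under" : (PP/(N\PP))/NP
          [3,4] "often" : (N\PP)/NP
        [4,6] NP   >
          [4,5] "map" : NP/N
          [5,6] "clearly" : N
      [6,7] "quickly" : ((S\PP)\N)\PP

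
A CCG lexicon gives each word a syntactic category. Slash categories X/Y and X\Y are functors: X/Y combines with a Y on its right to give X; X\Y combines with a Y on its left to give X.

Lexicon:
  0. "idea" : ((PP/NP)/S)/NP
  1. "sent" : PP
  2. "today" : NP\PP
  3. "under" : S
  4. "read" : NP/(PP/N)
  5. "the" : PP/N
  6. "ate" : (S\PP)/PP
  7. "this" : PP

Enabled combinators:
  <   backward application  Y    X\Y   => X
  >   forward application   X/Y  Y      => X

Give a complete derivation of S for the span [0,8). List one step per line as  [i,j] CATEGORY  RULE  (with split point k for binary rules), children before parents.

[0,1] ((PP/NP)/S)/NP  lex  "idea"
[1,2] PP  lex  "sent"
[2,3] NP\PP  lex  "today"
[1,3] NP  <  k=2
[0,3] (PP/NP)/S  >  k=1
[3,4] S  lex  "under"
[0,4] PP/NP  >  k=3
[4,5] NP/(PP/N)  lex  "read"
[5,6] PP/N  lex  "the"
[4,6] NP  >  k=5
[0,6] PP  >  k=4
[6,7] (S\PP)/PP  lex  "ate"
[7,8] PP  lex  "this"
[6,8] S\PP  >  k=7
[0,8] S  <  k=6

[0,8] S   <
  [0,6] PP   >
    [0,4] PP/NP   >
      [0,3] (PP/NP)/S   >
        [0,1] "idea" : ((PP/NP)/S)/NP
        [1,3] NP   <
          [1,2] "sent" : PP
          [2,3] "today" : NP\PP
      [3,4] "under" : S
    [4,6] NP   >
      [4,5] "read" : NP/(PP/N)
      [5,6] "the" : PP/N
  [6,8] S\PP   >
    [6,7] "ate" : (S\PP)/PP
    [7,8] "this" : PP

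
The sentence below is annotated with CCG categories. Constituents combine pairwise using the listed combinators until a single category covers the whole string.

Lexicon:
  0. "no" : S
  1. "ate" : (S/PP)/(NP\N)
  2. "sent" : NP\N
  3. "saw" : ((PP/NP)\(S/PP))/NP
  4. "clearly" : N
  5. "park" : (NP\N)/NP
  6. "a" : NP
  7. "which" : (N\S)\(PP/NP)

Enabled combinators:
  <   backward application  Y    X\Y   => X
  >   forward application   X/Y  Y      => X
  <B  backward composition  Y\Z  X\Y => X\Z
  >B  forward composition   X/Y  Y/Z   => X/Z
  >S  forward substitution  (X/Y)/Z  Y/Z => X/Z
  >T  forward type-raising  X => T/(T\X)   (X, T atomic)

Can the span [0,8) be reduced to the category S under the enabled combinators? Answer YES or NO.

S (S/PP)/(NP\N) NP\N ((PP/NP)\(S/PP))/NP N (NP\N)/NP NP (N\S)\(PP/NP)
CKY chart[0,8] = {N, N/(N\N), NP/(NP\N), PP/(PP\N), S/(S\N)}; S ∉ chart

NO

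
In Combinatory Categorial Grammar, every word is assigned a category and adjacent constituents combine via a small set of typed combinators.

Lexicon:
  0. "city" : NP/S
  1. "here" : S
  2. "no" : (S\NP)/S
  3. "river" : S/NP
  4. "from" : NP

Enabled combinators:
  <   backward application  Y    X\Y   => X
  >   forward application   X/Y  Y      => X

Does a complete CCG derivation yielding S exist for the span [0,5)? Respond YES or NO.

[0,5] S   <
  [0,2] NP   >
    [0,1] "city" : NP/S
    [1,2] "here" : S
  [2,5] S\NP   >
    [2,3] "no" : (S\NP)/S
    [3,5] S   >
      [3,4] "river" : S/NP
      [4,5] "from" : NP

YES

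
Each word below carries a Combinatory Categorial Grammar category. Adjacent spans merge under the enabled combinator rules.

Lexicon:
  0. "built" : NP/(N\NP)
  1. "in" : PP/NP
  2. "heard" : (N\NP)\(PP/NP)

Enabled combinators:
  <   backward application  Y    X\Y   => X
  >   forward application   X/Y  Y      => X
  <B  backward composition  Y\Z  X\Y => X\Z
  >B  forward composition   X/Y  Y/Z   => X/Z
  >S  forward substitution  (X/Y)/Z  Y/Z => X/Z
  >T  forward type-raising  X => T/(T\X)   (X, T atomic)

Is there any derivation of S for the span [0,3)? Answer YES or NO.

NP/(N\NP) PP/NP (N\NP)\(PP/NP)
CKY chart[0,3] = {N/(N\NP), NP, NP/(NP\NP), PP/(PP\NP), S/(S\NP)}; S ∉ chart

NO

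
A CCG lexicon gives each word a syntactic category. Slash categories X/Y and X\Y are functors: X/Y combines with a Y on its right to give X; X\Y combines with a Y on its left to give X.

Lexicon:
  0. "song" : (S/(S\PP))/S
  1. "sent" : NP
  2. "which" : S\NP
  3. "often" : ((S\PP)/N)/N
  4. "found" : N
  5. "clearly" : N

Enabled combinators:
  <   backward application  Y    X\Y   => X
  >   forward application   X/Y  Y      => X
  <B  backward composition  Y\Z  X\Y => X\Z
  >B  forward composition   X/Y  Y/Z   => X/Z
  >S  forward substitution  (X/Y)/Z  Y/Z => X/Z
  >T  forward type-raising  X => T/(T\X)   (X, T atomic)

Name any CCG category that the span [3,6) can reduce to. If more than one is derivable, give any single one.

[0,6] S   >
  [0,3] S/(S\PP)   >
    [0,1] "song" : (S/(S\PP))/S
    [1,3] S   <
      [1,2] "sent" : NP
      [2,3] "which" : S\NP
  [3,6] S\PP   >
    [3,5] (S\PP)/N   >
      [3,4] "often" : ((S\PP)/N)/N
      [4,5] "found" : N
    [5,6] "clearly" : N

S\PP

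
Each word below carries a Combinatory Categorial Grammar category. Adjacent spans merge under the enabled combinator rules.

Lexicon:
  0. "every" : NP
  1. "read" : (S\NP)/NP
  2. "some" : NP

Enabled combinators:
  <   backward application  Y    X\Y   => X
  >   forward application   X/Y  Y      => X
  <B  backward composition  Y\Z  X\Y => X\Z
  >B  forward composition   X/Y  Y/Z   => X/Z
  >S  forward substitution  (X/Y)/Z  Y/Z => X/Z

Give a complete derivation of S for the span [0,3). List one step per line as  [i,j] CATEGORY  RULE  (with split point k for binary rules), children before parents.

[0,3] S   <
  [0,1] "every" : NP
  [1,3] S\NP   >
    [1,2] "read" : (S\NP)/NP
    [2,3] "some" : NP

[0,1] NP  lex  "every"
[1,2] (S\NP)/NP  lex  "read"
[2,3] NP  lex  "some"
[1,3] S\NP  >  k=2
[0,3] S  <  k=1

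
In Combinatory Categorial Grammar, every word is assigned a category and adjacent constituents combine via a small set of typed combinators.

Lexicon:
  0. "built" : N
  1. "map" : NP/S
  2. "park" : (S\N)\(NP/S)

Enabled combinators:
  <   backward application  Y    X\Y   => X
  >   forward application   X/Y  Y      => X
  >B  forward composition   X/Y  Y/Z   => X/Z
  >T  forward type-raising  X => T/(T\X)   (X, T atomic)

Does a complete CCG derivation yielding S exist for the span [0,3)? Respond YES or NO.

[0,3] S   <
  [0,1] "built" : N
  [1,3] S\N   <
    [1,2] "map" : NP/S
    [2,3] "park" : (S\N)\(NP/S)

YES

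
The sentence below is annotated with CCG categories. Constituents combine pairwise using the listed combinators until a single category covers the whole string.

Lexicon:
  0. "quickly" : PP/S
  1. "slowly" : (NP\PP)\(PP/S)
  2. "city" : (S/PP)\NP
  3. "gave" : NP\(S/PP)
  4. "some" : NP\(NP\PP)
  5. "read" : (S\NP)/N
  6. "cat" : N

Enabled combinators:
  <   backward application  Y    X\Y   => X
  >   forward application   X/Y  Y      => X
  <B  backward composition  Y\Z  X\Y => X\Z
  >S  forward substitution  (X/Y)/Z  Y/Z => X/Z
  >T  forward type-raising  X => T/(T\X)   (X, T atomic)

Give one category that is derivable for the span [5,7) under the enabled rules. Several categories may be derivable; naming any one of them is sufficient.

[0,7] S   <
  [0,5] NP   <
    [0,4] NP\PP   <B
      [0,2] NP\PP   <
        [0,1] "quickly" : PP/S
        [1,2] "slowly" : (NP\PP)\(PP/S)
      [2,4] NP\NP   <B
        [2,3] "city" : (S/PP)\NP
        [3,4] "gave" : NP\(S/PP)
    [4,5] "some" : NP\(NP\PP)
  [5,7] S\NP   >
    [5,6] "read" : (S\NP)/N
    [6,7] "cat" : N

S\NP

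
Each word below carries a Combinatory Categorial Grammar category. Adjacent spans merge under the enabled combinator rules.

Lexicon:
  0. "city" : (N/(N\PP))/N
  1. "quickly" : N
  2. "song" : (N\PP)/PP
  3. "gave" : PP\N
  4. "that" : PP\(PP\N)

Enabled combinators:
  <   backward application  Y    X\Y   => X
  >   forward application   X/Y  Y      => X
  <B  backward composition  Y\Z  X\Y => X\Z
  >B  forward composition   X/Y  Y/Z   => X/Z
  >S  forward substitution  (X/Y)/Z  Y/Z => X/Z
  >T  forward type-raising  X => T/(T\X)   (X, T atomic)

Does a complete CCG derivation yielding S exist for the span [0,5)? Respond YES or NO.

NO

(N/(N\PP))/N N (N\PP)/PP PP\N PP\(PP\N)
CKY chart[0,5] = {N, N/(N\N), N/(PP\PP), NP/(NP\N), PP/(PP\N), S/(S\N)}; S ∉ chart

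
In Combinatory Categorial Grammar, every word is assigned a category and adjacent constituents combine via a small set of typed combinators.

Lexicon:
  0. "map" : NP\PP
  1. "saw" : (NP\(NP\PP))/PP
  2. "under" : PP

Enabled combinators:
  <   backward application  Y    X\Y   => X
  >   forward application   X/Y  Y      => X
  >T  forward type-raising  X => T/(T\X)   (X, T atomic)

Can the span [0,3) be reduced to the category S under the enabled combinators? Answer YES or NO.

NP\PP (NP\(NP\PP))/PP PP
CKY chart[0,3] = {N/(N\NP), NP, NP/(NP\NP), PP/(PP\NP), S/(S\NP)}; S ∉ chart

NO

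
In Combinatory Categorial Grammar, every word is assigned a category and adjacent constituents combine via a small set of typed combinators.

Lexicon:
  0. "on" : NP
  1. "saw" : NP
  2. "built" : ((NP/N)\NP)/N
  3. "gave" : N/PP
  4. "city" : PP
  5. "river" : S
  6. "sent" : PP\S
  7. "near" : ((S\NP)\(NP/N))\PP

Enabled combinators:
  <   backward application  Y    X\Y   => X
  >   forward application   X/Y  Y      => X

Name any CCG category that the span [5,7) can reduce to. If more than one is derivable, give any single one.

[0,8] S   <
  [0,1] "on" : NP
  [1,8] S\NP   <
    [1,5] NP/N   <
      [1,2] "saw" : NP
      [2,5] (NP/N)\NP   >
        [2,3] "built" : ((NP/N)\NP)/N
        [3,5] N   >
          [3,4] "gave" : N/PP
          [4,5] "city" : PP
    [5,8] (S\NP)\(NP/N)   <
      [5,7] PP   <
        [5,6] "river" : S
        [6,7] "sent" : PP\S
      [7,8] "near" : ((S\NP)\(NP/N))\PP

PP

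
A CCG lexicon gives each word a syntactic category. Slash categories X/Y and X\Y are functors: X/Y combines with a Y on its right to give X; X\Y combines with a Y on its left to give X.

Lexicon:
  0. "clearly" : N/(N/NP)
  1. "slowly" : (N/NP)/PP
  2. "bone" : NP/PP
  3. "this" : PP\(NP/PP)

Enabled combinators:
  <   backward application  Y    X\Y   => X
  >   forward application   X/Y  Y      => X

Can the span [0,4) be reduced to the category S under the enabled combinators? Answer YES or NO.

NO

N/(N/NP) (N/NP)/PP NP/PP PP\(NP/PP)
CKY chart[0,4] = {N}; S ∉ chart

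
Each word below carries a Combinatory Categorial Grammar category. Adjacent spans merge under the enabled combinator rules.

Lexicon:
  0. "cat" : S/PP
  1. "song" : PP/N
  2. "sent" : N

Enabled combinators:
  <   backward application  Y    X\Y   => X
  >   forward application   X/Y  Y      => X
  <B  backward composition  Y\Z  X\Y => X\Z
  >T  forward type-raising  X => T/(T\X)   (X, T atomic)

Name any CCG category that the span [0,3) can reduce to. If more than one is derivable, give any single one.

S

[0,3] S   >
  [0,1] "cat" : S/PP
  [1,3] PP   >
    [1,2] "song" : PP/N
    [2,3] "sent" : N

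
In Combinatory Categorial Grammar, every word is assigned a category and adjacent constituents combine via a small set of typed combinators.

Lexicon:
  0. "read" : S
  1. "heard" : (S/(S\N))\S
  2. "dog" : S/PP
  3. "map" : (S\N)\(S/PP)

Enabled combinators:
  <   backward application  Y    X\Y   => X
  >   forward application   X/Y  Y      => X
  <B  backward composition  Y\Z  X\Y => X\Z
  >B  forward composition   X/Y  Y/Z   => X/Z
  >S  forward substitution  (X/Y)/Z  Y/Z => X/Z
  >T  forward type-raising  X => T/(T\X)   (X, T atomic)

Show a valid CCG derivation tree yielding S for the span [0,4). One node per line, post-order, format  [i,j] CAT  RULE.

[0,4] S   >
  [0,2] S/(S\N)   <
    [0,1] "read" : S
    [1,2] "heard" : (S/(S\N))\S
  [2,4] S\N   <
    [2,3] "dog" : S/PP
    [3,4] "map" : (S\N)\(S/PP)

[0,1] S  lex  "read"
[1,2] (S/(S\N))\S  lex  "heard"
[0,2] S/(S\N)  <  k=1
[2,3] S/PP  lex  "dog"
[3,4] (S\N)\(S/PP)  lex  "map"
[2,4] S\N  <  k=3
[0,4] S  >  k=2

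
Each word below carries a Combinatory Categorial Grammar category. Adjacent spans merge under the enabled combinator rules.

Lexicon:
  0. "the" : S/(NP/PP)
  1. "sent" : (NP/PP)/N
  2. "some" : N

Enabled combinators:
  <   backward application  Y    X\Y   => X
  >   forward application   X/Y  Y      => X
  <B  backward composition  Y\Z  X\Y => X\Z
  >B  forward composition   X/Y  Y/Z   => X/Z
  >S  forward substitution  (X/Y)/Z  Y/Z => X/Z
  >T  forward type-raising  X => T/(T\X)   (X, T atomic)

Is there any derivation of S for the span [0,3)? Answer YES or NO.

YES

[0,3] S   >
  [0,1] "the" : S/(NP/PP)
  [1,3] NP/PP   >
    [1,2] "sent" : (NP/PP)/N
    [2,3] "some" : N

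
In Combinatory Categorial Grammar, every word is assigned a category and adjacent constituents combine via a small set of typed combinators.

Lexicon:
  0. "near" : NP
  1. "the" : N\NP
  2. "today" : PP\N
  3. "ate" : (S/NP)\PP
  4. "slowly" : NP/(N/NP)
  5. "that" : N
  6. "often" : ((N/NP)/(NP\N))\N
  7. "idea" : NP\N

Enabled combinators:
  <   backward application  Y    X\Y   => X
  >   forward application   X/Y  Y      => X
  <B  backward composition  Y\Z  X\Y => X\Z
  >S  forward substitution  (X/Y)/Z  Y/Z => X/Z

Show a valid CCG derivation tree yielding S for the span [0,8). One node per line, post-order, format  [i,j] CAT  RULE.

[0,1] NP  lex  "near"
[1,2] N\NP  lex  "the"
[0,2] N  <  k=1
[2,3] PP\N  lex  "today"
[0,3] PP  <  k=2
[3,4] (S/NP)\PP  lex  "ate"
[0,4] S/NP  <  k=3
[4,5] NP/(N/NP)  lex  "slowly"
[5,6] N  lex  "that"
[6,7] ((N/NP)/(NP\N))\N  lex  "often"
[5,7] (N/NP)/(NP\N)  <  k=6
[7,8] NP\N  lex  "idea"
[5,8] N/NP  >  k=7
[4,8] NP  >  k=5
[0,8] S  >  k=4

[0,8] S   >
  [0,4] S/NP   <
    [0,3] PP   <
      [0,2] N   <
        [0,1] "near" : NP
        [1,2] "the" : N\NP
      [2,3] "today" : PP\N
    [3,4] "ate" : (S/NP)\PP
  [4,8] NP   >
    [4,5] "slowly" : NP/(N/NP)
    [5,8] N/NP   >
      [5,7] (N/NP)/(NP\N)   <
        [5,6] "that" : N
        [6,7] "often" : ((N/NP)/(NP\N))\N
      [7,8] "idea" : NP\N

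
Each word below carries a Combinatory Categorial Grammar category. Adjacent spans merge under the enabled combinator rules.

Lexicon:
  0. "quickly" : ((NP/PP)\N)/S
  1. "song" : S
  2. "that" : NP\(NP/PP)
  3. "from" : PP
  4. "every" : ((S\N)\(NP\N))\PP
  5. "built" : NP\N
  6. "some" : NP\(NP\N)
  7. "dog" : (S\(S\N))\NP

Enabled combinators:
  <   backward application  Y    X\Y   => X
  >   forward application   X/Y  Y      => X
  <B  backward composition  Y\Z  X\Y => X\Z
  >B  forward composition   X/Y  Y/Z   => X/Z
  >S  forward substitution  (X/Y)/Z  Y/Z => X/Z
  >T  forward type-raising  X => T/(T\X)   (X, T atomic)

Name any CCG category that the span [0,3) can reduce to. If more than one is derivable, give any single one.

NP\N

[0,8] S   <
  [0,5] S\N   <
    [0,3] NP\N   <B
      [0,2] (NP/PP)\N   >
        [0,1] "quickly" : ((NP/PP)\N)/S
        [1,2] "song" : S
      [2,3] "that" : NP\(NP/PP)
    [3,5] (S\N)\(NP\N)   <
      [3,4] "from" : PP
      [4,5] "every" : ((S\N)\(NP\N))\PP
  [5,8] S\(S\N)   <
    [5,7] NP   <
      [5,6] "built" : NP\N
      [6,7] "some" : NP\(NP\N)
    [7,8] "dog" : (S\(S\N))\NP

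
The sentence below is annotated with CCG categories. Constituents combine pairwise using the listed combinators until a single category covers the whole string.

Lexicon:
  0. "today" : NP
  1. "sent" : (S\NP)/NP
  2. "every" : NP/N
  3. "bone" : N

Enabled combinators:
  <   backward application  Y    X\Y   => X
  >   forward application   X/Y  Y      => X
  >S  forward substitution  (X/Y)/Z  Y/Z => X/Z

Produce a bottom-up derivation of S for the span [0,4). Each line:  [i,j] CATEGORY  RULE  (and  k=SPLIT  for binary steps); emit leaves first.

[0,4] S   <
  [0,1] "today" : NP
  [1,4] S\NP   >
    [1,2] "sent" : (S\NP)/NP
    [2,4] NP   >
      [2,3] "every" : NP/N
      [3,4] "bone" : N

[0,1] NP  lex  "today"
[1,2] (S\NP)/NP  lex  "sent"
[2,3] NP/N  lex  "every"
[3,4] N  lex  "bone"
[2,4] NP  >  k=3
[1,4] S\NP  >  k=2
[0,4] S  <  k=1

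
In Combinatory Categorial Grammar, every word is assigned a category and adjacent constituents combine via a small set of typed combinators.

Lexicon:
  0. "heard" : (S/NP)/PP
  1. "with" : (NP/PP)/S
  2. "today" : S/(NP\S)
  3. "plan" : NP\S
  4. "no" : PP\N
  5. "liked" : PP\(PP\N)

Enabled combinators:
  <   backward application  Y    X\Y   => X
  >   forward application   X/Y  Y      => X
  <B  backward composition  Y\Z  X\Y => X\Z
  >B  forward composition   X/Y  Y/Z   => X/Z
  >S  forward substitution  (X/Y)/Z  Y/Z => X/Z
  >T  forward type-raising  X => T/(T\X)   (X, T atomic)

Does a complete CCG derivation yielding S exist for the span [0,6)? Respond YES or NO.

YES

[0,6] S   >
  [0,4] S/PP   >S
    [0,1] "heard" : (S/NP)/PP
    [1,4] NP/PP   >
      [1,2] "with" : (NP/PP)/S
      [2,4] S   >
        [2,3] "today" : S/(NP\S)
        [3,4] "plan" : NP\S
  [4,6] PP   <
    [4,5] "no" : PP\N
    [5,6] "liked" : PP\(PP\N)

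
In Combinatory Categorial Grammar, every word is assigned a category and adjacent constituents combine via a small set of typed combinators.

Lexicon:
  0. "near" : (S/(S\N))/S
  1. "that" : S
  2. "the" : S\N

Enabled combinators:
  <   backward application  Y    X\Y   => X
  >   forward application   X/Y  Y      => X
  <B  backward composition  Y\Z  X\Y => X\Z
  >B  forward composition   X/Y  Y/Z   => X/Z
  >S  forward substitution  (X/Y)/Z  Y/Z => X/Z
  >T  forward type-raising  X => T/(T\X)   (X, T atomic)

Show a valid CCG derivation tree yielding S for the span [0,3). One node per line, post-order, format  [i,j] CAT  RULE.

[0,3] S   >
  [0,2] S/(S\N)   >
    [0,1] "near" : (S/(S\N))/S
    [1,2] "that" : S
  [2,3] "the" : S\N

[0,1] (S/(S\N))/S  lex  "near"
[1,2] S  lex  "that"
[0,2] S/(S\N)  >  k=1
[2,3] S\N  lex  "the"
[0,3] S  >  k=2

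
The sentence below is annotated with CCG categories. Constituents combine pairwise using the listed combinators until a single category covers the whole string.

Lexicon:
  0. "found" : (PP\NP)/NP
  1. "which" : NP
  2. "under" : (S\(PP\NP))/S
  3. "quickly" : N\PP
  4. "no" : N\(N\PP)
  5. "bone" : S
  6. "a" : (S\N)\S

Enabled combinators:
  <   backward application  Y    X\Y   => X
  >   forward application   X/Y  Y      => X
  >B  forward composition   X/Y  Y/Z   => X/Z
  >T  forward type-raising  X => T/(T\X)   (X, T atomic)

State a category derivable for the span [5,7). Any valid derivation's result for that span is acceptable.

S\N

[0,7] S   <
  [0,2] PP\NP   >
    [0,1] "found" : (PP\NP)/NP
    [1,2] "which" : NP
  [2,7] S\(PP\NP)   >
    [2,3] "under" : (S\(PP\NP))/S
    [3,7] S   <
      [3,5] N   <
        [3,4] "quickly" : N\PP
        [4,5] "no" : N\(N\PP)
      [5,7] S\N   <
        [5,6] "bone" : S
        [6,7] "a" : (S\N)\S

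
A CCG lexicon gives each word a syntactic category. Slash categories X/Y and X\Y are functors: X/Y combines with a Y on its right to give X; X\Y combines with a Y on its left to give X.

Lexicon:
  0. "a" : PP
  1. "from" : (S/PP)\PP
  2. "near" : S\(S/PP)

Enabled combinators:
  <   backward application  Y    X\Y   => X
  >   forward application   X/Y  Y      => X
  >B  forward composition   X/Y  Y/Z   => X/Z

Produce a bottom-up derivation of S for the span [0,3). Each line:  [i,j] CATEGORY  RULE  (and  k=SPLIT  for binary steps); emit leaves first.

[0,1] PP  lex  "a"
[1,2] (S/PP)\PP  lex  "from"
[0,2] S/PP  <  k=1
[2,3] S\(S/PP)  lex  "near"
[0,3] S  <  k=2

[0,3] S   <
  [0,2] S/PP   <
    [0,1] "a" : PP
    [1,2] "from" : (S/PP)\PP
  [2,3] "near" : S\(S/PP)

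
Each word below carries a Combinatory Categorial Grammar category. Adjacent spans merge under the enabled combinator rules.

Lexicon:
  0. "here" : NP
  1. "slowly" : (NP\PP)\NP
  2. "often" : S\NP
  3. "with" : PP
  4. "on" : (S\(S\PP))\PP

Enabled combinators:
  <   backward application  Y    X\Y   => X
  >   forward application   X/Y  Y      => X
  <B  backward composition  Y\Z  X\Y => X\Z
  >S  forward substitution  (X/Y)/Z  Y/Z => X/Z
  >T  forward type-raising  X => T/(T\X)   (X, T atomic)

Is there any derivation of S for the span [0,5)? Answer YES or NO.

[0,5] S   <
  [0,3] S\PP   <B
    [0,2] NP\PP   <
      [0,1] "here" : NP
      [1,2] "slowly" : (NP\PP)\NP
    [2,3] "often" : S\NP
  [3,5] S\(S\PP)   <
    [3,4] "with" : PP
    [4,5] "on" : (S\(S\PP))\PP

YES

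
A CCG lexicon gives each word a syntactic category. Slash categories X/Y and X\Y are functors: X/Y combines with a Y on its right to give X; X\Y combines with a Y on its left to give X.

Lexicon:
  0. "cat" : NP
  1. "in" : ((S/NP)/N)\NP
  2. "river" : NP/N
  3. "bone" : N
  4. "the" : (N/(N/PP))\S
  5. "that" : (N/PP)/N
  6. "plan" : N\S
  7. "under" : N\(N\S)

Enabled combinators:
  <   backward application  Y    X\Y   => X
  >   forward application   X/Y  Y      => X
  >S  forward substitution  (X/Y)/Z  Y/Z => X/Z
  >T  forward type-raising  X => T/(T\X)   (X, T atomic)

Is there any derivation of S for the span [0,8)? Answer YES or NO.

NP ((S/NP)/N)\NP NP/N N (N/(N/PP))\S (N/PP)/N N\S N\(N\S)
CKY chart[0,8] = {N, N/(N\N), NP/(NP\N), PP/(PP\N), S/(S\N)}; S ∉ chart

NO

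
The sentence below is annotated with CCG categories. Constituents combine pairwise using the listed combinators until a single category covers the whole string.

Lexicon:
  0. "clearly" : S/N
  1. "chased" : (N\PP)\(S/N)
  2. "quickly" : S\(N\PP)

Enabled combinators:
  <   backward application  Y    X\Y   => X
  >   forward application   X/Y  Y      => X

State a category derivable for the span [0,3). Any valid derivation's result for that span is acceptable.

[0,3] S   <
  [0,2] N\PP   <
    [0,1] "clearly" : S/N
    [1,2] "chased" : (N\PP)\(S/N)
  [2,3] "quickly" : S\(N\PP)

S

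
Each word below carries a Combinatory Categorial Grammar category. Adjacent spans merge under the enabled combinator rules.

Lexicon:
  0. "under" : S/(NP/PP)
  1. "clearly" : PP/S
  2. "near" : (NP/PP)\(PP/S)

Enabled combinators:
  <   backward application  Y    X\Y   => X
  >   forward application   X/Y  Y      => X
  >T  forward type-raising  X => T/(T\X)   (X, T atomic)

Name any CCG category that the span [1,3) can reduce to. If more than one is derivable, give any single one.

[0,3] S   >
  [0,1] "under" : S/(NP/PP)
  [1,3] NP/PP   <
    [1,2] "clearly" : PP/S
    [2,3] "near" : (NP/PP)\(PP/S)

NP/PP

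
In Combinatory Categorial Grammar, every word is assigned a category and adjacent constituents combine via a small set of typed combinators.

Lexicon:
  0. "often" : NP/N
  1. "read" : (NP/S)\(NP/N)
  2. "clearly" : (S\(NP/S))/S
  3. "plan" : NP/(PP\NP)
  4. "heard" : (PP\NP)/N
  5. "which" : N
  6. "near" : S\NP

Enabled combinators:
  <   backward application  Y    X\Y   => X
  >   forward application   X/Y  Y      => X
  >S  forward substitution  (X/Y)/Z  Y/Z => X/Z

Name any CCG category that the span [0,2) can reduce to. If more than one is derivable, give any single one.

[0,7] S   <
  [0,2] NP/S   <
    [0,1] "often" : NP/N
    [1,2] "read" : (NP/S)\(NP/N)
  [2,7] S\(NP/S)   >
    [2,3] "clearly" : (S\(NP/S))/S
    [3,7] S   <
      [3,6] NP   >
        [3,4] "plan" : NP/(PP\NP)
        [4,6] PP\NP   >
          [4,5] "heard" : (PP\NP)/N
          [5,6] "which" : N
      [6,7] "near" : S\NP

NP/S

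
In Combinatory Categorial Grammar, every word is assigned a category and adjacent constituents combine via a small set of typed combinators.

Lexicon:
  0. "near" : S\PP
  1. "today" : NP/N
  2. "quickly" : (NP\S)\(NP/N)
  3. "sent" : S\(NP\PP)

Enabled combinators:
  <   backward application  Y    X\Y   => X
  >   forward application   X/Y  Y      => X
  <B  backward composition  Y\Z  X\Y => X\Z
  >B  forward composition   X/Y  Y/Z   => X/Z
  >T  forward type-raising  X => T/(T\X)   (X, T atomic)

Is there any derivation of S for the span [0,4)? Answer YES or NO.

[0,4] S   <
  [0,3] NP\PP   <B
    [0,1] "near" : S\PP
    [1,3] NP\S   <
      [1,2] "today" : NP/N
      [2,3] "quickly" : (NP\S)\(NP/N)
  [3,4] "sent" : S\(NP\PP)

YES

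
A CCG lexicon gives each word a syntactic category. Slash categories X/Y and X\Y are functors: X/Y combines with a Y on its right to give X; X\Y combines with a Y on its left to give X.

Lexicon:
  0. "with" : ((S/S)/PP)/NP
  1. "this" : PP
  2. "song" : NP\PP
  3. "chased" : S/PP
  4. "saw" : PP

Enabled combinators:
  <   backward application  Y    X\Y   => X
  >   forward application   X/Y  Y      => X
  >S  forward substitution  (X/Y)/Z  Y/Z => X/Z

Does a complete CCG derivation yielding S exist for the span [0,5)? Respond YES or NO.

YES

[0,5] S   >
  [0,4] S/PP   >S
    [0,3] (S/S)/PP   >
      [0,1] "with" : ((S/S)/PP)/NP
      [1,3] NP   <
        [1,2] "this" : PP
        [2,3] "song" : NP\PP
    [3,4] "chased" : S/PP
  [4,5] "saw" : PP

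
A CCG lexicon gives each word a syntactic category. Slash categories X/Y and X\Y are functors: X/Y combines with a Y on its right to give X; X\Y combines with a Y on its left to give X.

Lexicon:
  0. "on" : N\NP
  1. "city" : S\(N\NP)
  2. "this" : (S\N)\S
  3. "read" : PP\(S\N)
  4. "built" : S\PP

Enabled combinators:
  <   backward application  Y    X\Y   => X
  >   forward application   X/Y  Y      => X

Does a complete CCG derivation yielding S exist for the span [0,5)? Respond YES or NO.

YES

[0,5] S   <
  [0,4] PP   <
    [0,3] S\N   <
      [0,2] S   <
        [0,1] "on" : N\NP
        [1,2] "city" : S\(N\NP)
      [2,3] "this" : (S\N)\S
    [3,4] "read" : PP\(S\N)
  [4,5] "built" : S\PP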